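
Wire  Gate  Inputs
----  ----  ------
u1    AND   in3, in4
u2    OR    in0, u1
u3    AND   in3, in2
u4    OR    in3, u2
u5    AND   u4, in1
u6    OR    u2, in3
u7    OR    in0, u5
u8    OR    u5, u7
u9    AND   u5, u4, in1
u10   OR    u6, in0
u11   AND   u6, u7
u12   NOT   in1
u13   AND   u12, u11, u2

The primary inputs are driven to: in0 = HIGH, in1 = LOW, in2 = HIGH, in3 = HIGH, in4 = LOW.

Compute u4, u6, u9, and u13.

u4 = HIGH, u6 = HIGH, u9 = LOW, u13 = HIGH

u1 = in3 AND in4 = HIGH AND LOW = LOW
u2 = in0 OR u1 = HIGH OR LOW = HIGH
u4 = in3 OR u2 = HIGH OR HIGH = HIGH
u5 = u4 AND in1 = HIGH AND LOW = LOW
u6 = u2 OR in3 = HIGH OR HIGH = HIGH
u7 = in0 OR u5 = HIGH OR LOW = HIGH
u9 = u5 AND u4 AND in1 = LOW AND HIGH AND LOW = LOW
u11 = u6 AND u7 = HIGH AND HIGH = HIGH
u12 = NOT in1 = NOT LOW = HIGH
u13 = u12 AND u11 AND u2 = HIGH AND HIGH AND HIGH = HIGH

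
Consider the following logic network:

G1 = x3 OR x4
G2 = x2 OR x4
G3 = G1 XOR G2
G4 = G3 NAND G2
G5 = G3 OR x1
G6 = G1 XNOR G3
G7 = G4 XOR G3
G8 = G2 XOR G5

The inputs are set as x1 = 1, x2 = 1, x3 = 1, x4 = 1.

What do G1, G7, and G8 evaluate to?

G1 = x3 OR x4 = 1 OR 1 = 1
G2 = x2 OR x4 = 1 OR 1 = 1
G3 = G1 XOR G2 = 1 XOR 1 = 0
G4 = G3 NAND G2 = 0 NAND 1 = 1
G5 = G3 OR x1 = 0 OR 1 = 1
G7 = G4 XOR G3 = 1 XOR 0 = 1
G8 = G2 XOR G5 = 1 XOR 1 = 0

G1 = 1, G7 = 1, G8 = 0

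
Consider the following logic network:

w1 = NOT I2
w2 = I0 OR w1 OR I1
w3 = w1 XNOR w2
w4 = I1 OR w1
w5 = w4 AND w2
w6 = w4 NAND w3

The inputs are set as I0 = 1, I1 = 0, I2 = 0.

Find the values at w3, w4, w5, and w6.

w1 = NOT I2 = NOT 0 = 1
w2 = I0 OR w1 OR I1 = 1 OR 1 OR 0 = 1
w3 = w1 XNOR w2 = 1 XNOR 1 = 1
w4 = I1 OR w1 = 0 OR 1 = 1
w5 = w4 AND w2 = 1 AND 1 = 1
w6 = w4 NAND w3 = 1 NAND 1 = 0

w3 = 1, w4 = 1, w5 = 1, w6 = 0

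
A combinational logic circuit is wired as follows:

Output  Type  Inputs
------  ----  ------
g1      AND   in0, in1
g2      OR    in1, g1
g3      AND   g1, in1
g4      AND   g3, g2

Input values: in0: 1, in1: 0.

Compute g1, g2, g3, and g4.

g1 = 0  g2 = 0  g3 = 0  g4 = 0

g1 = in0 AND in1 = 1 AND 0 = 0
g2 = in1 OR g1 = 0 OR 0 = 0
g3 = g1 AND in1 = 0 AND 0 = 0
g4 = g3 AND g2 = 0 AND 0 = 0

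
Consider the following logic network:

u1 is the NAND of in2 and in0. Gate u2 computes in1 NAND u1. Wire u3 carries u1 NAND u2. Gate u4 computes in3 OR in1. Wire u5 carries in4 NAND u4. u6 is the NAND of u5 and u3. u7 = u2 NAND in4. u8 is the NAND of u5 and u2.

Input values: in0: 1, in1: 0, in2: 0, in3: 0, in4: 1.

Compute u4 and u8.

u4 = 0, u8 = 0

u1 = in2 NAND in0 = 0 NAND 1 = 1
u2 = in1 NAND u1 = 0 NAND 1 = 1
u4 = in3 OR in1 = 0 OR 0 = 0
u5 = in4 NAND u4 = 1 NAND 0 = 1
u8 = u5 NAND u2 = 1 NAND 1 = 0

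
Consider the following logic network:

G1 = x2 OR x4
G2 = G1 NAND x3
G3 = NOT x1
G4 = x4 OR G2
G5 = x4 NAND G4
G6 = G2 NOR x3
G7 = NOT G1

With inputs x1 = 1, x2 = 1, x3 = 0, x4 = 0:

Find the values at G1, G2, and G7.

G1 = 1, G2 = 1, G7 = 0

G1 = x2 OR x4 = 1 OR 0 = 1
G2 = G1 NAND x3 = 1 NAND 0 = 1
G7 = NOT G1 = NOT 1 = 0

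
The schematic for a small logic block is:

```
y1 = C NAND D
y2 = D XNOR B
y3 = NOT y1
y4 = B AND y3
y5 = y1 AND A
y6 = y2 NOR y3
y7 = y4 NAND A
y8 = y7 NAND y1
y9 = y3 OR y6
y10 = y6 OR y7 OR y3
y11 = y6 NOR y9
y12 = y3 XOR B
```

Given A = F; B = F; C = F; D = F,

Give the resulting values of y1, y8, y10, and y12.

y1 = T; y8 = F; y10 = T; y12 = F

y1 = C NAND D = F NAND F = T
y2 = D XNOR B = F XNOR F = T
y3 = NOT y1 = NOT T = F
y4 = B AND y3 = F AND F = F
y6 = y2 NOR y3 = T NOR F = F
y7 = y4 NAND A = F NAND F = T
y8 = y7 NAND y1 = T NAND T = F
y10 = y6 OR y7 OR y3 = F OR T OR F = T
y12 = y3 XOR B = F XOR F = F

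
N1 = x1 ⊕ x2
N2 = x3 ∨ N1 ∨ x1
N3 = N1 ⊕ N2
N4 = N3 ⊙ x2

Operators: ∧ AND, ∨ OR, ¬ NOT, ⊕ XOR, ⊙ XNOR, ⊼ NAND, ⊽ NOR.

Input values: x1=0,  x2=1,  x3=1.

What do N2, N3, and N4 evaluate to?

N2 = 1; N3 = 0; N4 = 0

N1 = x1 XOR x2 = 0 XOR 1 = 1
N2 = x3 OR N1 OR x1 = 1 OR 1 OR 0 = 1
N3 = N1 XOR N2 = 1 XOR 1 = 0
N4 = N3 XNOR x2 = 0 XNOR 1 = 0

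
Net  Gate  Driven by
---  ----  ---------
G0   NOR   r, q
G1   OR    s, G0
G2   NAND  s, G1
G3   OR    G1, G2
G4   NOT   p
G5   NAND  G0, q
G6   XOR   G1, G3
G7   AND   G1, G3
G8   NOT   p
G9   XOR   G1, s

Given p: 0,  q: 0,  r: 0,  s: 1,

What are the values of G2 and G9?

G2 = 0, G9 = 0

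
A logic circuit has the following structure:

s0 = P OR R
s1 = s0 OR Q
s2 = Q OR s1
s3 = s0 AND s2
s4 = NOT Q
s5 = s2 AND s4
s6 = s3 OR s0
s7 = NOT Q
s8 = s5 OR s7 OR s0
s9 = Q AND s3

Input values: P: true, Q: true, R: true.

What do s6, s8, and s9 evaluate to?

s6 = true  s8 = true  s9 = true

s0 = P OR R = true OR true = true
s1 = s0 OR Q = true OR true = true
s2 = Q OR s1 = true OR true = true
s3 = s0 AND s2 = true AND true = true
s4 = NOT Q = NOT true = false
s5 = s2 AND s4 = true AND false = false
s6 = s3 OR s0 = true OR true = true
s7 = NOT Q = NOT true = false
s8 = s5 OR s7 OR s0 = false OR false OR true = true
s9 = Q AND s3 = true AND true = true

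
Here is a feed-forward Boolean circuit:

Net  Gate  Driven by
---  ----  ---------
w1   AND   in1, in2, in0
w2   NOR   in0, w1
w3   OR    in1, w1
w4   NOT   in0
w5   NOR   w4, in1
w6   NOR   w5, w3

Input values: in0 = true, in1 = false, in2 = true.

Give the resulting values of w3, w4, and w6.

w1 = in1 AND in2 AND in0 = false AND true AND true = false
w3 = in1 OR w1 = false OR false = false
w4 = NOT in0 = NOT true = false
w5 = w4 NOR in1 = false NOR false = true
w6 = w5 NOR w3 = true NOR false = false

w3 = false, w4 = false, w6 = false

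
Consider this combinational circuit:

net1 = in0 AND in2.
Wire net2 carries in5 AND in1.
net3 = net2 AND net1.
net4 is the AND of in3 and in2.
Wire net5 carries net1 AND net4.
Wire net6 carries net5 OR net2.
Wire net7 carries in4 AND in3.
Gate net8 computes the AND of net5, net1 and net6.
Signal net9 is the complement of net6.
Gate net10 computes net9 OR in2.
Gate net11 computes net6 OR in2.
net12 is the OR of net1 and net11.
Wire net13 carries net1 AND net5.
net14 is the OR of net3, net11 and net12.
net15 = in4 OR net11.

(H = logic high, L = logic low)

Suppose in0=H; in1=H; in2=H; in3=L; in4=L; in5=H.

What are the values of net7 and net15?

net7 = L, net15 = H

net1 = in0 AND in2 = H AND H = H
net2 = in5 AND in1 = H AND H = H
net4 = in3 AND in2 = L AND H = L
net5 = net1 AND net4 = H AND L = L
net6 = net5 OR net2 = L OR H = H
net7 = in4 AND in3 = L AND L = L
net11 = net6 OR in2 = H OR H = H
net15 = in4 OR net11 = L OR H = H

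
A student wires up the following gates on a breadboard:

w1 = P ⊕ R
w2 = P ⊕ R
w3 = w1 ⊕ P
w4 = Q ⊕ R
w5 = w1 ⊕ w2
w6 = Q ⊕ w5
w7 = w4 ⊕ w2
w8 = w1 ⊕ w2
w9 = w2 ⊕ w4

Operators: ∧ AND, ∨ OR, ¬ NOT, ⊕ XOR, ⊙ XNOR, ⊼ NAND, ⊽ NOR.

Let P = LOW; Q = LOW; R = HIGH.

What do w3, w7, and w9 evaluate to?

w1 = P XOR R = LOW XOR HIGH = HIGH
w2 = P XOR R = LOW XOR HIGH = HIGH
w3 = w1 XOR P = HIGH XOR LOW = HIGH
w4 = Q XOR R = LOW XOR HIGH = HIGH
w7 = w4 XOR w2 = HIGH XOR HIGH = LOW
w9 = w2 XOR w4 = HIGH XOR HIGH = LOW

w3 = HIGH, w7 = LOW, w9 = LOW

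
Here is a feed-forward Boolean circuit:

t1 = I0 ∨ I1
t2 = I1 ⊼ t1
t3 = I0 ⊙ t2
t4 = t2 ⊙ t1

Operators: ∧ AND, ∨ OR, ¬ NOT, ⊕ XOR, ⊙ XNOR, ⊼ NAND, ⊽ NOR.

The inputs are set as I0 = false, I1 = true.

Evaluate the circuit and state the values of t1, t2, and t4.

t1 = I0 OR I1 = false OR true = true
t2 = I1 NAND t1 = true NAND true = false
t4 = t2 XNOR t1 = false XNOR true = false

t1 = true, t2 = false, t4 = false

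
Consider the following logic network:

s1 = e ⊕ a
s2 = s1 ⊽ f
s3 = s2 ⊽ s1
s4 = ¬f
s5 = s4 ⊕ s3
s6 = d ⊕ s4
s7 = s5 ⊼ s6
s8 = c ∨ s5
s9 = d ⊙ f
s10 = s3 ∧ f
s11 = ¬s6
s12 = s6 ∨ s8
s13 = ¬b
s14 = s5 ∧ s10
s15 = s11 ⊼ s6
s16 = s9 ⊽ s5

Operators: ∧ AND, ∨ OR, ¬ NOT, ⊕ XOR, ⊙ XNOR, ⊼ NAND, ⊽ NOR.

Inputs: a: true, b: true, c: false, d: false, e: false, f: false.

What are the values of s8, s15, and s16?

s8 = true; s15 = true; s16 = false

s1 = e XOR a = false XOR true = true
s2 = s1 NOR f = true NOR false = false
s3 = s2 NOR s1 = false NOR true = false
s4 = NOT f = NOT false = true
s5 = s4 XOR s3 = true XOR false = true
s6 = d XOR s4 = false XOR true = true
s8 = c OR s5 = false OR true = true
s9 = d XNOR f = false XNOR false = true
s11 = NOT s6 = NOT true = false
s15 = s11 NAND s6 = false NAND true = true
s16 = s9 NOR s5 = true NOR true = false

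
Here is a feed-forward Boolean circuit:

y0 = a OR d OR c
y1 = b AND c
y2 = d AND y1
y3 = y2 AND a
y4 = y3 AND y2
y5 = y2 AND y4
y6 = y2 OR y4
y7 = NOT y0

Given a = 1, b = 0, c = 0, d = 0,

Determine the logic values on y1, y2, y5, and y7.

y0 = a OR d OR c = 1 OR 0 OR 0 = 1
y1 = b AND c = 0 AND 0 = 0
y2 = d AND y1 = 0 AND 0 = 0
y3 = y2 AND a = 0 AND 1 = 0
y4 = y3 AND y2 = 0 AND 0 = 0
y5 = y2 AND y4 = 0 AND 0 = 0
y7 = NOT y0 = NOT 1 = 0

y1 = 0, y2 = 0, y5 = 0, y7 = 0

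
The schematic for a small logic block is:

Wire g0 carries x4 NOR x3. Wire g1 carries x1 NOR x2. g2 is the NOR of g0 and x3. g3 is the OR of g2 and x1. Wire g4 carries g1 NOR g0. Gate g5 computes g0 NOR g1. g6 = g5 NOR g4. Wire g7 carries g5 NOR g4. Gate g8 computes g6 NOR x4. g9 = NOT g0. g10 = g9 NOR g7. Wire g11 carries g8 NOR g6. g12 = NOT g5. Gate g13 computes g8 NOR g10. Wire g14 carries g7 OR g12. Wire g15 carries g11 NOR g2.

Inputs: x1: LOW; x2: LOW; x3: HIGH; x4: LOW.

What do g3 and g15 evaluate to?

g3 = LOW; g15 = HIGH

g0 = x4 NOR x3 = LOW NOR HIGH = LOW
g1 = x1 NOR x2 = LOW NOR LOW = HIGH
g2 = g0 NOR x3 = LOW NOR HIGH = LOW
g3 = g2 OR x1 = LOW OR LOW = LOW
g4 = g1 NOR g0 = HIGH NOR LOW = LOW
g5 = g0 NOR g1 = LOW NOR HIGH = LOW
g6 = g5 NOR g4 = LOW NOR LOW = HIGH
g8 = g6 NOR x4 = HIGH NOR LOW = LOW
g11 = g8 NOR g6 = LOW NOR HIGH = LOW
g15 = g11 NOR g2 = LOW NOR LOW = HIGH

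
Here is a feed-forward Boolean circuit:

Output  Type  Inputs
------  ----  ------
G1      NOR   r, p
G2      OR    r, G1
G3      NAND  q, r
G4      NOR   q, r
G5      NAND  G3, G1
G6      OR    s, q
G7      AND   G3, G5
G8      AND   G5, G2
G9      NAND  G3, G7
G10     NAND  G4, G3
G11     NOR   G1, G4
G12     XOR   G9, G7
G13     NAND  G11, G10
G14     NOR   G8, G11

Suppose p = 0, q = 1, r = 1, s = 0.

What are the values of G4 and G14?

G1 = r NOR p = 1 NOR 0 = 0
G2 = r OR G1 = 1 OR 0 = 1
G3 = q NAND r = 1 NAND 1 = 0
G4 = q NOR r = 1 NOR 1 = 0
G5 = G3 NAND G1 = 0 NAND 0 = 1
G8 = G5 AND G2 = 1 AND 1 = 1
G11 = G1 NOR G4 = 0 NOR 0 = 1
G14 = G8 NOR G11 = 1 NOR 1 = 0

G4 = 0, G14 = 0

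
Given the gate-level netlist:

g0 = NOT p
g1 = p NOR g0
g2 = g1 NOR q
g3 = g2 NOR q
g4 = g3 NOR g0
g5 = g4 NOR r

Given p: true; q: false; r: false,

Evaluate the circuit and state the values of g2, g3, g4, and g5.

g2 = true; g3 = false; g4 = true; g5 = false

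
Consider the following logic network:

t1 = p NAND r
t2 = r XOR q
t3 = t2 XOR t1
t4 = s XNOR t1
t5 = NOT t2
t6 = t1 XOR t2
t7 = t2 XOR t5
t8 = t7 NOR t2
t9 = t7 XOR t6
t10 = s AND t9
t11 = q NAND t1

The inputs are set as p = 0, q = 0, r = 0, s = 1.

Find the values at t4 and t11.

t4 = 1, t11 = 1

t1 = p NAND r = 0 NAND 0 = 1
t4 = s XNOR t1 = 1 XNOR 1 = 1
t11 = q NAND t1 = 0 NAND 1 = 1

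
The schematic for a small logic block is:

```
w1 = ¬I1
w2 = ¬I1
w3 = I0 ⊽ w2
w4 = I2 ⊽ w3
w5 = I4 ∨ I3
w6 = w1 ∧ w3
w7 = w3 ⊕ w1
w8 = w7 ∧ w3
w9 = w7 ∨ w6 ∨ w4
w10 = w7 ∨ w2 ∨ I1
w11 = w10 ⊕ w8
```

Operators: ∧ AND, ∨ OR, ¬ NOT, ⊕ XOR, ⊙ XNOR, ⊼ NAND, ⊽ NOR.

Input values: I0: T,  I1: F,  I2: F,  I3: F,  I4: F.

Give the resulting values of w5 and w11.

w5 = F  w11 = T

w1 = NOT I1 = NOT F = T
w2 = NOT I1 = NOT F = T
w3 = I0 NOR w2 = T NOR T = F
w5 = I4 OR I3 = F OR F = F
w7 = w3 XOR w1 = F XOR T = T
w8 = w7 AND w3 = T AND F = F
w10 = w7 OR w2 OR I1 = T OR T OR F = T
w11 = w10 XOR w8 = T XOR F = T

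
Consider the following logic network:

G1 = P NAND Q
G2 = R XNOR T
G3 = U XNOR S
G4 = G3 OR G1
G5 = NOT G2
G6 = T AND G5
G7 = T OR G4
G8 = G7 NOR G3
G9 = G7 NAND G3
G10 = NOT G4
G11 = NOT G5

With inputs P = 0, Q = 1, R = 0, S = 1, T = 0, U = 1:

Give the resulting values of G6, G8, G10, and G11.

G1 = P NAND Q = 0 NAND 1 = 1
G2 = R XNOR T = 0 XNOR 0 = 1
G3 = U XNOR S = 1 XNOR 1 = 1
G4 = G3 OR G1 = 1 OR 1 = 1
G5 = NOT G2 = NOT 1 = 0
G6 = T AND G5 = 0 AND 0 = 0
G7 = T OR G4 = 0 OR 1 = 1
G8 = G7 NOR G3 = 1 NOR 1 = 0
G10 = NOT G4 = NOT 1 = 0
G11 = NOT G5 = NOT 0 = 1

G6 = 0; G8 = 0; G10 = 0; G11 = 1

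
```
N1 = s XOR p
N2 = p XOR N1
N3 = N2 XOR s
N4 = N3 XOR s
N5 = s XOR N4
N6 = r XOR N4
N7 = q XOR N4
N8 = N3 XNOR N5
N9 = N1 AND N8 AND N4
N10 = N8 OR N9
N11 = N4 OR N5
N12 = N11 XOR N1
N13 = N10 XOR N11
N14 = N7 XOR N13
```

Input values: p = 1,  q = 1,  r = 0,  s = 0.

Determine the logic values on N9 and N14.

N1 = s XOR p = 0 XOR 1 = 1
N2 = p XOR N1 = 1 XOR 1 = 0
N3 = N2 XOR s = 0 XOR 0 = 0
N4 = N3 XOR s = 0 XOR 0 = 0
N5 = s XOR N4 = 0 XOR 0 = 0
N7 = q XOR N4 = 1 XOR 0 = 1
N8 = N3 XNOR N5 = 0 XNOR 0 = 1
N9 = N1 AND N8 AND N4 = 1 AND 1 AND 0 = 0
N10 = N8 OR N9 = 1 OR 0 = 1
N11 = N4 OR N5 = 0 OR 0 = 0
N13 = N10 XOR N11 = 1 XOR 0 = 1
N14 = N7 XOR N13 = 1 XOR 1 = 0

N9 = 0, N14 = 0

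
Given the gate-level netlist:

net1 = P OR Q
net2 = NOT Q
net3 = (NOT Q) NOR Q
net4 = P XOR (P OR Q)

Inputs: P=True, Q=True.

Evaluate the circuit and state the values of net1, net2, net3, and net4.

net1 = True OR True = True
net2 = NOT True = False
net3 = (NOT True) NOR True = False
net4 = True XOR (True OR True) = False

net1 = True; net2 = False; net3 = False; net4 = False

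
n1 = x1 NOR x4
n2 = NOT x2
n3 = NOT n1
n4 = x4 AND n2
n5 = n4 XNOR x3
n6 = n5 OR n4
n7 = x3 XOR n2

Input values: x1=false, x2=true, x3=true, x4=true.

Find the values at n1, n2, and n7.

n1 = x1 NOR x4 = false NOR true = false
n2 = NOT x2 = NOT true = false
n7 = x3 XOR n2 = true XOR false = true

n1 = false; n2 = false; n7 = true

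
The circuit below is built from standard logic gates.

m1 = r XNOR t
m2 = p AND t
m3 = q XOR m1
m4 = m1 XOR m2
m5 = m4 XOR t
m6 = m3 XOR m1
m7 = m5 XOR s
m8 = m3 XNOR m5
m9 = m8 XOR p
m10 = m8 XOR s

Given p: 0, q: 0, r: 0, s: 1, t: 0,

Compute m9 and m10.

m1 = r XNOR t = 0 XNOR 0 = 1
m2 = p AND t = 0 AND 0 = 0
m3 = q XOR m1 = 0 XOR 1 = 1
m4 = m1 XOR m2 = 1 XOR 0 = 1
m5 = m4 XOR t = 1 XOR 0 = 1
m8 = m3 XNOR m5 = 1 XNOR 1 = 1
m9 = m8 XOR p = 1 XOR 0 = 1
m10 = m8 XOR s = 1 XOR 1 = 0

m9 = 1  m10 = 0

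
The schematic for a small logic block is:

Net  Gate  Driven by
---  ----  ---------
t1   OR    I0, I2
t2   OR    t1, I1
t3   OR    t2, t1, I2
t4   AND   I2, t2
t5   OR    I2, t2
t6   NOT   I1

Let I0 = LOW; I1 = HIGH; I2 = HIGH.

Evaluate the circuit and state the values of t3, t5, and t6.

t1 = I0 OR I2 = LOW OR HIGH = HIGH
t2 = t1 OR I1 = HIGH OR HIGH = HIGH
t3 = t2 OR t1 OR I2 = HIGH OR HIGH OR HIGH = HIGH
t5 = I2 OR t2 = HIGH OR HIGH = HIGH
t6 = NOT I1 = NOT HIGH = LOW

t3 = HIGH, t5 = HIGH, t6 = LOW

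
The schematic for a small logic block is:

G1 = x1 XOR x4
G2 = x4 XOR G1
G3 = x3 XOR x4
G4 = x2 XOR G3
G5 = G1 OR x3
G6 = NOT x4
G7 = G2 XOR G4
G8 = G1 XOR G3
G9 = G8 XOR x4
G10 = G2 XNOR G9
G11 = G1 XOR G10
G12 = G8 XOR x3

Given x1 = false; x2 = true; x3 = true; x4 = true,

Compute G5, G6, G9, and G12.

G5 = true, G6 = false, G9 = false, G12 = false

G1 = x1 XOR x4 = false XOR true = true
G3 = x3 XOR x4 = true XOR true = false
G5 = G1 OR x3 = true OR true = true
G6 = NOT x4 = NOT true = false
G8 = G1 XOR G3 = true XOR false = true
G9 = G8 XOR x4 = true XOR true = false
G12 = G8 XOR x3 = true XOR true = false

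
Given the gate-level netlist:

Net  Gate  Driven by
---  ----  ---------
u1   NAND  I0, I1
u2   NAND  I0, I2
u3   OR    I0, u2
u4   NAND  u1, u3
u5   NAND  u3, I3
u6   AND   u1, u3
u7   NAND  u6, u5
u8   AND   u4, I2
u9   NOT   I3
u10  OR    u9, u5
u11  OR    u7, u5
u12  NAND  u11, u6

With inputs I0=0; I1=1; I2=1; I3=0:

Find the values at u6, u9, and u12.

u6 = 1, u9 = 1, u12 = 0

u1 = I0 NAND I1 = 0 NAND 1 = 1
u2 = I0 NAND I2 = 0 NAND 1 = 1
u3 = I0 OR u2 = 0 OR 1 = 1
u5 = u3 NAND I3 = 1 NAND 0 = 1
u6 = u1 AND u3 = 1 AND 1 = 1
u7 = u6 NAND u5 = 1 NAND 1 = 0
u9 = NOT I3 = NOT 0 = 1
u11 = u7 OR u5 = 0 OR 1 = 1
u12 = u11 NAND u6 = 1 NAND 1 = 0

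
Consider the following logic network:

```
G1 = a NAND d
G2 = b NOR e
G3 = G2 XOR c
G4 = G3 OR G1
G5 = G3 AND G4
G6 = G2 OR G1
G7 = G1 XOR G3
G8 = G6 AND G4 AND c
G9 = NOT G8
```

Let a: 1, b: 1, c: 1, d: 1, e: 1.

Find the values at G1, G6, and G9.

G1 = 0, G6 = 0, G9 = 1

G1 = a NAND d = 1 NAND 1 = 0
G2 = b NOR e = 1 NOR 1 = 0
G3 = G2 XOR c = 0 XOR 1 = 1
G4 = G3 OR G1 = 1 OR 0 = 1
G6 = G2 OR G1 = 0 OR 0 = 0
G8 = G6 AND G4 AND c = 0 AND 1 AND 1 = 0
G9 = NOT G8 = NOT 0 = 1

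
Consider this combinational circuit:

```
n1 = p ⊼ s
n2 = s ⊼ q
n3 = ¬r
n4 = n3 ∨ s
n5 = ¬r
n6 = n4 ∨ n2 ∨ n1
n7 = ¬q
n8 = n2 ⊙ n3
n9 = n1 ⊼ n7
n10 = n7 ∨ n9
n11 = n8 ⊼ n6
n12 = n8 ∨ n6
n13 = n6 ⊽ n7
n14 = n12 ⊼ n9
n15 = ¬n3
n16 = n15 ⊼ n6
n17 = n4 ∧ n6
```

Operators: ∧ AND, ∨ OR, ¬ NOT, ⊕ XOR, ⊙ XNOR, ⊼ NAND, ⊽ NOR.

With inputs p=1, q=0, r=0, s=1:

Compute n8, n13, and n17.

n8 = 1  n13 = 0  n17 = 1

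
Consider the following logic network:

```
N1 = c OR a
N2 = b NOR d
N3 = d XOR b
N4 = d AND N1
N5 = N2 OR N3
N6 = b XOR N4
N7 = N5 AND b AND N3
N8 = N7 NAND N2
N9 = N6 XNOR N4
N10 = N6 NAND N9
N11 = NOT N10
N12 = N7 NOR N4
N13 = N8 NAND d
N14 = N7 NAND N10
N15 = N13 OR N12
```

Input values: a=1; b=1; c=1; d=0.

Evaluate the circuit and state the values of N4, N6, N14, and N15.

N1 = c OR a = 1 OR 1 = 1
N2 = b NOR d = 1 NOR 0 = 0
N3 = d XOR b = 0 XOR 1 = 1
N4 = d AND N1 = 0 AND 1 = 0
N5 = N2 OR N3 = 0 OR 1 = 1
N6 = b XOR N4 = 1 XOR 0 = 1
N7 = N5 AND b AND N3 = 1 AND 1 AND 1 = 1
N8 = N7 NAND N2 = 1 NAND 0 = 1
N9 = N6 XNOR N4 = 1 XNOR 0 = 0
N10 = N6 NAND N9 = 1 NAND 0 = 1
N12 = N7 NOR N4 = 1 NOR 0 = 0
N13 = N8 NAND d = 1 NAND 0 = 1
N14 = N7 NAND N10 = 1 NAND 1 = 0
N15 = N13 OR N12 = 1 OR 0 = 1

N4 = 0, N6 = 1, N14 = 0, N15 = 1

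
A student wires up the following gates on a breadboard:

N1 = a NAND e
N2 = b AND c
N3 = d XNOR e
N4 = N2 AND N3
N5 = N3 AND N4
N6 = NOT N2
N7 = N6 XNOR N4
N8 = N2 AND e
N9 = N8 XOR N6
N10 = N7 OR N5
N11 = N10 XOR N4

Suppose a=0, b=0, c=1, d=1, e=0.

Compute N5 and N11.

N2 = b AND c = 0 AND 1 = 0
N3 = d XNOR e = 1 XNOR 0 = 0
N4 = N2 AND N3 = 0 AND 0 = 0
N5 = N3 AND N4 = 0 AND 0 = 0
N6 = NOT N2 = NOT 0 = 1
N7 = N6 XNOR N4 = 1 XNOR 0 = 0
N10 = N7 OR N5 = 0 OR 0 = 0
N11 = N10 XOR N4 = 0 XOR 0 = 0

N5 = 0; N11 = 0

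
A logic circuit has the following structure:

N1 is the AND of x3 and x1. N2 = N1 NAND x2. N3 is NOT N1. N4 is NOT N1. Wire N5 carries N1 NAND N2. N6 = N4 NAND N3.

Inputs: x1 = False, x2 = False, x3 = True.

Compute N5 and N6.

N5 = True, N6 = False

N1 = x3 AND x1 = True AND False = False
N2 = N1 NAND x2 = False NAND False = True
N3 = NOT N1 = NOT False = True
N4 = NOT N1 = NOT False = True
N5 = N1 NAND N2 = False NAND True = True
N6 = N4 NAND N3 = True NAND True = False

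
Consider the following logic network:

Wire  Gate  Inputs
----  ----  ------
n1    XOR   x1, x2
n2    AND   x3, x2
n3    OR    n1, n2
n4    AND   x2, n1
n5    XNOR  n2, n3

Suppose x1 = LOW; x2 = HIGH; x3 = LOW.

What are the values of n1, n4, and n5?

n1 = x1 XOR x2 = LOW XOR HIGH = HIGH
n2 = x3 AND x2 = LOW AND HIGH = LOW
n3 = n1 OR n2 = HIGH OR LOW = HIGH
n4 = x2 AND n1 = HIGH AND HIGH = HIGH
n5 = n2 XNOR n3 = LOW XNOR HIGH = LOW

n1 = HIGH, n4 = HIGH, n5 = LOW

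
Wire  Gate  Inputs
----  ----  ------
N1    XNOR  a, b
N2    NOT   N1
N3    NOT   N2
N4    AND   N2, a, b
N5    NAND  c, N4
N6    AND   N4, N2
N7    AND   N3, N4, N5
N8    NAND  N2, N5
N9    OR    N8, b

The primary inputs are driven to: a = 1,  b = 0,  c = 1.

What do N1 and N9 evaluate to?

N1 = 0, N9 = 0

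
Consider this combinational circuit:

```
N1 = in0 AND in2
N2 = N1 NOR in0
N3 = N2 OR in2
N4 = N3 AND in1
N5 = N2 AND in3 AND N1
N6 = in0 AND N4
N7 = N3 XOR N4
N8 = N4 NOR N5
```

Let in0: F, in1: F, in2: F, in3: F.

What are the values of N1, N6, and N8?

N1 = in0 AND in2 = F AND F = F
N2 = N1 NOR in0 = F NOR F = T
N3 = N2 OR in2 = T OR F = T
N4 = N3 AND in1 = T AND F = F
N5 = N2 AND in3 AND N1 = T AND F AND F = F
N6 = in0 AND N4 = F AND F = F
N8 = N4 NOR N5 = F NOR F = T

N1 = F, N6 = F, N8 = T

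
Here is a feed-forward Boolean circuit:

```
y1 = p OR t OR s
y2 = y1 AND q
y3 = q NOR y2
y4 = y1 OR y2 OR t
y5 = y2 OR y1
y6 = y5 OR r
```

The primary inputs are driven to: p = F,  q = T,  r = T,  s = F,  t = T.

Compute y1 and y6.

y1 = p OR t OR s = F OR T OR F = T
y2 = y1 AND q = T AND T = T
y5 = y2 OR y1 = T OR T = T
y6 = y5 OR r = T OR T = T

y1 = T  y6 = T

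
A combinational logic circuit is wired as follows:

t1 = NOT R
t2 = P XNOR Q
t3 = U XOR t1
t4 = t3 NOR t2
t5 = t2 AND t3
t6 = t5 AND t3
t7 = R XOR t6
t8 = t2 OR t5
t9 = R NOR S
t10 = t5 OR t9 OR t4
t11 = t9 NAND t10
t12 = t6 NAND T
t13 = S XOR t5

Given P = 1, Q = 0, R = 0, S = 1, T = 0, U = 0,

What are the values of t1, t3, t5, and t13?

t1 = 1, t3 = 1, t5 = 0, t13 = 1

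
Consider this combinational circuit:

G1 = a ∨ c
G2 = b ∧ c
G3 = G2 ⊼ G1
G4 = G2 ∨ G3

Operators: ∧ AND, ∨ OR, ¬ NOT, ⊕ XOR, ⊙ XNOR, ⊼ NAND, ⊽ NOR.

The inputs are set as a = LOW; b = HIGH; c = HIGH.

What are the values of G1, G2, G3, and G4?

G1 = HIGH  G2 = HIGH  G3 = LOW  G4 = HIGH

G1 = a OR c = LOW OR HIGH = HIGH
G2 = b AND c = HIGH AND HIGH = HIGH
G3 = G2 NAND G1 = HIGH NAND HIGH = LOW
G4 = G2 OR G3 = HIGH OR LOW = HIGH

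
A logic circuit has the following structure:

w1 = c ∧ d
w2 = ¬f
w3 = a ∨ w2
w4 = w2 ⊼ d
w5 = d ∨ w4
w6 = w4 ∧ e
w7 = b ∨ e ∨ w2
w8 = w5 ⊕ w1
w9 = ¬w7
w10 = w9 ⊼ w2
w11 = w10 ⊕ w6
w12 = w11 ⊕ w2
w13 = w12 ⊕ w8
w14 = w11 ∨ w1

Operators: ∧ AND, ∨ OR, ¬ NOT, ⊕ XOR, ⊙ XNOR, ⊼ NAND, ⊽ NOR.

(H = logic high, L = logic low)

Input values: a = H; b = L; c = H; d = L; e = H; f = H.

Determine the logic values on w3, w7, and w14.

w3 = H, w7 = H, w14 = L

w1 = c AND d = H AND L = L
w2 = NOT f = NOT H = L
w3 = a OR w2 = H OR L = H
w4 = w2 NAND d = L NAND L = H
w6 = w4 AND e = H AND H = H
w7 = b OR e OR w2 = L OR H OR L = H
w9 = NOT w7 = NOT H = L
w10 = w9 NAND w2 = L NAND L = H
w11 = w10 XOR w6 = H XOR H = L
w14 = w11 OR w1 = L OR L = L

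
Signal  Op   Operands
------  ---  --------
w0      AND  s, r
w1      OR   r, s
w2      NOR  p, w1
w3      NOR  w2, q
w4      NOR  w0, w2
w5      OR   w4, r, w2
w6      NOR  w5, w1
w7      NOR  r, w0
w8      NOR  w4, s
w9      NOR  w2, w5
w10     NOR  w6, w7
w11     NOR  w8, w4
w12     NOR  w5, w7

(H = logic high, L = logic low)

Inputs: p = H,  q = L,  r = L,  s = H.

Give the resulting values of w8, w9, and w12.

w8 = L, w9 = L, w12 = L

w0 = s AND r = H AND L = L
w1 = r OR s = L OR H = H
w2 = p NOR w1 = H NOR H = L
w4 = w0 NOR w2 = L NOR L = H
w5 = w4 OR r OR w2 = H OR L OR L = H
w7 = r NOR w0 = L NOR L = H
w8 = w4 NOR s = H NOR H = L
w9 = w2 NOR w5 = L NOR H = L
w12 = w5 NOR w7 = H NOR H = L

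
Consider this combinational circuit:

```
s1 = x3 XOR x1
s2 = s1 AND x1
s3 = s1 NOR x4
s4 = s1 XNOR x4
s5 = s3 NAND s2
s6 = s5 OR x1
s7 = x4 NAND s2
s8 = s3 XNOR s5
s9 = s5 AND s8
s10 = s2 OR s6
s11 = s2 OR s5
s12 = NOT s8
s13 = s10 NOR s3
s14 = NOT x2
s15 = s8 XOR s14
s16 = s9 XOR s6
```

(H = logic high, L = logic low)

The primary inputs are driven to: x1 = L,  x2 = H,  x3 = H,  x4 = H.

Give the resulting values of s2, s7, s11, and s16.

s2 = L; s7 = H; s11 = H; s16 = H

s1 = x3 XOR x1 = H XOR L = H
s2 = s1 AND x1 = H AND L = L
s3 = s1 NOR x4 = H NOR H = L
s5 = s3 NAND s2 = L NAND L = H
s6 = s5 OR x1 = H OR L = H
s7 = x4 NAND s2 = H NAND L = H
s8 = s3 XNOR s5 = L XNOR H = L
s9 = s5 AND s8 = H AND L = L
s11 = s2 OR s5 = L OR H = H
s16 = s9 XOR s6 = L XOR H = H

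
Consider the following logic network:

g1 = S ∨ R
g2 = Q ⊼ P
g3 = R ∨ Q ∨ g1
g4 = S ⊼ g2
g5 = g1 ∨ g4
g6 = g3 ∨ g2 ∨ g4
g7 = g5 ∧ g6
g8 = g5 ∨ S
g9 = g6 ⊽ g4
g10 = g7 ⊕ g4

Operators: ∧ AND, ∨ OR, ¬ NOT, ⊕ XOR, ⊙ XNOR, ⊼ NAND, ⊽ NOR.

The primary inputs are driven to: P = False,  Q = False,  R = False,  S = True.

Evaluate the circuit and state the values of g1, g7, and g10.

g1 = S OR R = True OR False = True
g2 = Q NAND P = False NAND False = True
g3 = R OR Q OR g1 = False OR False OR True = True
g4 = S NAND g2 = True NAND True = False
g5 = g1 OR g4 = True OR False = True
g6 = g3 OR g2 OR g4 = True OR True OR False = True
g7 = g5 AND g6 = True AND True = True
g10 = g7 XOR g4 = True XOR False = True

g1 = True; g7 = True; g10 = True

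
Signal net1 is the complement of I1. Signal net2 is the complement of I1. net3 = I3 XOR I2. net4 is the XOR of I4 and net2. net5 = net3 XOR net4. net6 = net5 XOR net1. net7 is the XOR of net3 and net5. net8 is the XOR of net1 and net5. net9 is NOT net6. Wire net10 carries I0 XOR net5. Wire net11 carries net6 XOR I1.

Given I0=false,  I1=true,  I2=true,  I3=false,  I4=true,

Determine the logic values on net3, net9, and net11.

net1 = NOT I1 = NOT true = false
net2 = NOT I1 = NOT true = false
net3 = I3 XOR I2 = false XOR true = true
net4 = I4 XOR net2 = true XOR false = true
net5 = net3 XOR net4 = true XOR true = false
net6 = net5 XOR net1 = false XOR false = false
net9 = NOT net6 = NOT false = true
net11 = net6 XOR I1 = false XOR true = true

net3 = true  net9 = true  net11 = true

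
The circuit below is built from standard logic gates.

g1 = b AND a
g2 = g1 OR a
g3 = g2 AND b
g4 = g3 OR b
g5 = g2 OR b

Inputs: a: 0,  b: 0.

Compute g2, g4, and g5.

g2 = 0, g4 = 0, g5 = 0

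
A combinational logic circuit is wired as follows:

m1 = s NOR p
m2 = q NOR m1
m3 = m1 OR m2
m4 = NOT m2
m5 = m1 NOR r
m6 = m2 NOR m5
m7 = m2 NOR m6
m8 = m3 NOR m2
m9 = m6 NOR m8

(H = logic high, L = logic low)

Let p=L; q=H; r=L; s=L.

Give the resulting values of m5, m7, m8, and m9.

m5 = L, m7 = L, m8 = L, m9 = L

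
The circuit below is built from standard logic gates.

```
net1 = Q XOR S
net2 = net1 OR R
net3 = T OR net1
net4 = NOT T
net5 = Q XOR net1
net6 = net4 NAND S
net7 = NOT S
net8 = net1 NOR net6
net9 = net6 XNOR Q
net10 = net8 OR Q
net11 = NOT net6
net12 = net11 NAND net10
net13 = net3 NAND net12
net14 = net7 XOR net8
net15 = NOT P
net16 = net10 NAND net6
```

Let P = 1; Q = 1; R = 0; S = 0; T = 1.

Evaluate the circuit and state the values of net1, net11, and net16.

net1 = Q XOR S = 1 XOR 0 = 1
net4 = NOT T = NOT 1 = 0
net6 = net4 NAND S = 0 NAND 0 = 1
net8 = net1 NOR net6 = 1 NOR 1 = 0
net10 = net8 OR Q = 0 OR 1 = 1
net11 = NOT net6 = NOT 1 = 0
net16 = net10 NAND net6 = 1 NAND 1 = 0

net1 = 1; net11 = 0; net16 = 0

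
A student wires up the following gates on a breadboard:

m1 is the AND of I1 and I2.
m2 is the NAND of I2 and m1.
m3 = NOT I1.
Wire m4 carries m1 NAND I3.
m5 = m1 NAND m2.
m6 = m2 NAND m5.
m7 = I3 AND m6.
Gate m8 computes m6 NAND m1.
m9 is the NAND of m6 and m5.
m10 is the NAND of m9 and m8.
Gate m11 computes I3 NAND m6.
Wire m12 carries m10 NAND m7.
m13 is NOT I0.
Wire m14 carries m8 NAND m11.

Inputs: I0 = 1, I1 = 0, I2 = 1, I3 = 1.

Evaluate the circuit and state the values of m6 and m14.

m6 = 0, m14 = 0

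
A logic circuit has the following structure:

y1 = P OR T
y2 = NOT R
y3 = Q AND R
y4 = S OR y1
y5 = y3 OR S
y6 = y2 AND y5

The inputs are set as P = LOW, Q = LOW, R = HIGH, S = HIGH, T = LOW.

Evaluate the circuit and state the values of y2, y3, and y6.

y2 = LOW, y3 = LOW, y6 = LOW

y2 = NOT R = NOT HIGH = LOW
y3 = Q AND R = LOW AND HIGH = LOW
y5 = y3 OR S = LOW OR HIGH = HIGH
y6 = y2 AND y5 = LOW AND HIGH = LOW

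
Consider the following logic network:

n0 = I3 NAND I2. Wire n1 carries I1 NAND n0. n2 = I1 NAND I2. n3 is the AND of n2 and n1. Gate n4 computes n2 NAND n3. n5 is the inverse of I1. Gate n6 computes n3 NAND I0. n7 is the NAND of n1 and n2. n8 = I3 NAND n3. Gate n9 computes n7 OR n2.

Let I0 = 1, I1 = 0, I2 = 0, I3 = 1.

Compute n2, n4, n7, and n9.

n2 = 1; n4 = 0; n7 = 0; n9 = 1

n0 = I3 NAND I2 = 1 NAND 0 = 1
n1 = I1 NAND n0 = 0 NAND 1 = 1
n2 = I1 NAND I2 = 0 NAND 0 = 1
n3 = n2 AND n1 = 1 AND 1 = 1
n4 = n2 NAND n3 = 1 NAND 1 = 0
n7 = n1 NAND n2 = 1 NAND 1 = 0
n9 = n7 OR n2 = 0 OR 1 = 1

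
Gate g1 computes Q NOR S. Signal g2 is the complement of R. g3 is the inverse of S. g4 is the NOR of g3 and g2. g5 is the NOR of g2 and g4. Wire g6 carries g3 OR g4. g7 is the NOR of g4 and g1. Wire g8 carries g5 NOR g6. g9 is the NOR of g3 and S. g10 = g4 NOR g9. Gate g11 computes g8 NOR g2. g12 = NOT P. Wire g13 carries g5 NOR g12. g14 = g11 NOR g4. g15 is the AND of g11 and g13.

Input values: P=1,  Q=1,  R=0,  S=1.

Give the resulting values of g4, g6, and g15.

g4 = 0  g6 = 0  g15 = 0

g2 = NOT R = NOT 0 = 1
g3 = NOT S = NOT 1 = 0
g4 = g3 NOR g2 = 0 NOR 1 = 0
g5 = g2 NOR g4 = 1 NOR 0 = 0
g6 = g3 OR g4 = 0 OR 0 = 0
g8 = g5 NOR g6 = 0 NOR 0 = 1
g11 = g8 NOR g2 = 1 NOR 1 = 0
g12 = NOT P = NOT 1 = 0
g13 = g5 NOR g12 = 0 NOR 0 = 1
g15 = g11 AND g13 = 0 AND 1 = 0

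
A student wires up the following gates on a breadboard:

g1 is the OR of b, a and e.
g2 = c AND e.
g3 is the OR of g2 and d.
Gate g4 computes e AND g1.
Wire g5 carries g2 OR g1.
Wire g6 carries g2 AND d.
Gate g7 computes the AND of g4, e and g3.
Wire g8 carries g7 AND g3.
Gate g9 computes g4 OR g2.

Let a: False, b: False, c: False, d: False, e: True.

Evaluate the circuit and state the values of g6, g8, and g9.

g6 = False, g8 = False, g9 = True

g1 = b OR a OR e = False OR False OR True = True
g2 = c AND e = False AND True = False
g3 = g2 OR d = False OR False = False
g4 = e AND g1 = True AND True = True
g6 = g2 AND d = False AND False = False
g7 = g4 AND e AND g3 = True AND True AND False = False
g8 = g7 AND g3 = False AND False = False
g9 = g4 OR g2 = True OR False = True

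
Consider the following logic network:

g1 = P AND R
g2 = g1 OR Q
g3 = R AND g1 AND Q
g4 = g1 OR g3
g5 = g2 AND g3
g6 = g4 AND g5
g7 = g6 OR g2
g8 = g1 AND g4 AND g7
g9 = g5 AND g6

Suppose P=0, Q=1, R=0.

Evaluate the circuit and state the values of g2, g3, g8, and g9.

g2 = 1; g3 = 0; g8 = 0; g9 = 0

g1 = P AND R = 0 AND 0 = 0
g2 = g1 OR Q = 0 OR 1 = 1
g3 = R AND g1 AND Q = 0 AND 0 AND 1 = 0
g4 = g1 OR g3 = 0 OR 0 = 0
g5 = g2 AND g3 = 1 AND 0 = 0
g6 = g4 AND g5 = 0 AND 0 = 0
g7 = g6 OR g2 = 0 OR 1 = 1
g8 = g1 AND g4 AND g7 = 0 AND 0 AND 1 = 0
g9 = g5 AND g6 = 0 AND 0 = 0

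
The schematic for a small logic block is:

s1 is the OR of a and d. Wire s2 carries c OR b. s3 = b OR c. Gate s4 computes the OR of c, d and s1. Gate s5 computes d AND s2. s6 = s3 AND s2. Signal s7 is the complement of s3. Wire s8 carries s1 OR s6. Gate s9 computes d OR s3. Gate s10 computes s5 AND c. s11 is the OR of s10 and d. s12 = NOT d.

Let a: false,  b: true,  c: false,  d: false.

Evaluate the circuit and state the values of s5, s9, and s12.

s2 = c OR b = false OR true = true
s3 = b OR c = true OR false = true
s5 = d AND s2 = false AND true = false
s9 = d OR s3 = false OR true = true
s12 = NOT d = NOT false = true

s5 = false, s9 = true, s12 = true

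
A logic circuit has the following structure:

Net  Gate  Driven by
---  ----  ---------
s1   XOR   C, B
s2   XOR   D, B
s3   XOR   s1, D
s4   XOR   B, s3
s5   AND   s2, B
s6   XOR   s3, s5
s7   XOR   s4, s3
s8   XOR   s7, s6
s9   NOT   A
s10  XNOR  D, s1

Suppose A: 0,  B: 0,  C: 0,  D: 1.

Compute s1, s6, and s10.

s1 = 0, s6 = 1, s10 = 0

s1 = C XOR B = 0 XOR 0 = 0
s2 = D XOR B = 1 XOR 0 = 1
s3 = s1 XOR D = 0 XOR 1 = 1
s5 = s2 AND B = 1 AND 0 = 0
s6 = s3 XOR s5 = 1 XOR 0 = 1
s10 = D XNOR s1 = 1 XNOR 0 = 0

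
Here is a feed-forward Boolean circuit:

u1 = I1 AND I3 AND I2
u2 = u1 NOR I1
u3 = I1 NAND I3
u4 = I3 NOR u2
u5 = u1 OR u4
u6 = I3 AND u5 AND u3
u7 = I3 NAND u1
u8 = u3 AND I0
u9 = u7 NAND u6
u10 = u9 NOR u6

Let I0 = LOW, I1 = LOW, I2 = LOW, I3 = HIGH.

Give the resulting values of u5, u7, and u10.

u5 = LOW  u7 = HIGH  u10 = LOW

u1 = I1 AND I3 AND I2 = LOW AND HIGH AND LOW = LOW
u2 = u1 NOR I1 = LOW NOR LOW = HIGH
u3 = I1 NAND I3 = LOW NAND HIGH = HIGH
u4 = I3 NOR u2 = HIGH NOR HIGH = LOW
u5 = u1 OR u4 = LOW OR LOW = LOW
u6 = I3 AND u5 AND u3 = HIGH AND LOW AND HIGH = LOW
u7 = I3 NAND u1 = HIGH NAND LOW = HIGH
u9 = u7 NAND u6 = HIGH NAND LOW = HIGH
u10 = u9 NOR u6 = HIGH NOR LOW = LOW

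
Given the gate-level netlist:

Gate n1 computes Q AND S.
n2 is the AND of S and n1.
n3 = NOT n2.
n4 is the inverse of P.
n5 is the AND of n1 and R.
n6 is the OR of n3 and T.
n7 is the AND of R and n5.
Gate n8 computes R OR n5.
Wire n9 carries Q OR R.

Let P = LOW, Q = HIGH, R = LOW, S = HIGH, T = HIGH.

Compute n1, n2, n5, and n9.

n1 = HIGH; n2 = HIGH; n5 = LOW; n9 = HIGH

n1 = Q AND S = HIGH AND HIGH = HIGH
n2 = S AND n1 = HIGH AND HIGH = HIGH
n5 = n1 AND R = HIGH AND LOW = LOW
n9 = Q OR R = HIGH OR LOW = HIGH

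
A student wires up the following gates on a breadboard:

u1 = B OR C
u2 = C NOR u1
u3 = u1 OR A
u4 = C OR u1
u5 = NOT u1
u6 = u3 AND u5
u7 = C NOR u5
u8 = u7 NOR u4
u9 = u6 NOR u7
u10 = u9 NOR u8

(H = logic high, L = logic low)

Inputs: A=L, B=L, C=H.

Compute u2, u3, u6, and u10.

u2 = L  u3 = H  u6 = L  u10 = L

u1 = B OR C = L OR H = H
u2 = C NOR u1 = H NOR H = L
u3 = u1 OR A = H OR L = H
u4 = C OR u1 = H OR H = H
u5 = NOT u1 = NOT H = L
u6 = u3 AND u5 = H AND L = L
u7 = C NOR u5 = H NOR L = L
u8 = u7 NOR u4 = L NOR H = L
u9 = u6 NOR u7 = L NOR L = H
u10 = u9 NOR u8 = H NOR L = L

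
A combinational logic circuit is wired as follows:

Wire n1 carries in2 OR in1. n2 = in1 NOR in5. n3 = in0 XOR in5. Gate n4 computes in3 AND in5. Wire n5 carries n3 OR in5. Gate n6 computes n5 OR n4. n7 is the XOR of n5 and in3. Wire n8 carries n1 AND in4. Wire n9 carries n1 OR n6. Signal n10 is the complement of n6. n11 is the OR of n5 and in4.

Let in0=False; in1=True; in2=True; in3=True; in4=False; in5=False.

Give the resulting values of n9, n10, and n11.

n9 = True; n10 = True; n11 = False

n1 = in2 OR in1 = True OR True = True
n3 = in0 XOR in5 = False XOR False = False
n4 = in3 AND in5 = True AND False = False
n5 = n3 OR in5 = False OR False = False
n6 = n5 OR n4 = False OR False = False
n9 = n1 OR n6 = True OR False = True
n10 = NOT n6 = NOT False = True
n11 = n5 OR in4 = False OR False = False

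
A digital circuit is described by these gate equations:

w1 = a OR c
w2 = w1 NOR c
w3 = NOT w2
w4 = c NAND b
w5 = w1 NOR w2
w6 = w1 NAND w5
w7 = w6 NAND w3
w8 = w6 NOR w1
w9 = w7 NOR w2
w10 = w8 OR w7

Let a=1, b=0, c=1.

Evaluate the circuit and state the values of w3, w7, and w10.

w1 = a OR c = 1 OR 1 = 1
w2 = w1 NOR c = 1 NOR 1 = 0
w3 = NOT w2 = NOT 0 = 1
w5 = w1 NOR w2 = 1 NOR 0 = 0
w6 = w1 NAND w5 = 1 NAND 0 = 1
w7 = w6 NAND w3 = 1 NAND 1 = 0
w8 = w6 NOR w1 = 1 NOR 1 = 0
w10 = w8 OR w7 = 0 OR 0 = 0

w3 = 1, w7 = 0, w10 = 0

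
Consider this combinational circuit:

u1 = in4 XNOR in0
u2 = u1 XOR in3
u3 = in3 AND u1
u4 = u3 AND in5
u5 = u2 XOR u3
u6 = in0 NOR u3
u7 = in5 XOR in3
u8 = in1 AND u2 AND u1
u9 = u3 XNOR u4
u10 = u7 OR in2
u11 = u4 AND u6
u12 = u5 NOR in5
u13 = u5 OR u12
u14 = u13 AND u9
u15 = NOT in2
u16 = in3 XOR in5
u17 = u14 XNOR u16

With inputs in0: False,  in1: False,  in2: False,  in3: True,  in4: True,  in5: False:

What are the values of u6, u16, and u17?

u6 = True  u16 = True  u17 = True

u1 = in4 XNOR in0 = True XNOR False = False
u2 = u1 XOR in3 = False XOR True = True
u3 = in3 AND u1 = True AND False = False
u4 = u3 AND in5 = False AND False = False
u5 = u2 XOR u3 = True XOR False = True
u6 = in0 NOR u3 = False NOR False = True
u9 = u3 XNOR u4 = False XNOR False = True
u12 = u5 NOR in5 = True NOR False = False
u13 = u5 OR u12 = True OR False = True
u14 = u13 AND u9 = True AND True = True
u16 = in3 XOR in5 = True XOR False = True
u17 = u14 XNOR u16 = True XNOR True = True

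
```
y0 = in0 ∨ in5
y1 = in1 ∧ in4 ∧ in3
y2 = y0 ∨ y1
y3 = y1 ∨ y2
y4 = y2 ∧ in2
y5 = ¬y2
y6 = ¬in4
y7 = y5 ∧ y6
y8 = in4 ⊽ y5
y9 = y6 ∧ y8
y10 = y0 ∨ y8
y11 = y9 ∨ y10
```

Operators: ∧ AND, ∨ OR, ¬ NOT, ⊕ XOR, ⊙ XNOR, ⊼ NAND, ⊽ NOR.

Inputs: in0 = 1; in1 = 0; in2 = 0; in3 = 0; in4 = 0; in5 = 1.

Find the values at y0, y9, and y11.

y0 = 1  y9 = 1  y11 = 1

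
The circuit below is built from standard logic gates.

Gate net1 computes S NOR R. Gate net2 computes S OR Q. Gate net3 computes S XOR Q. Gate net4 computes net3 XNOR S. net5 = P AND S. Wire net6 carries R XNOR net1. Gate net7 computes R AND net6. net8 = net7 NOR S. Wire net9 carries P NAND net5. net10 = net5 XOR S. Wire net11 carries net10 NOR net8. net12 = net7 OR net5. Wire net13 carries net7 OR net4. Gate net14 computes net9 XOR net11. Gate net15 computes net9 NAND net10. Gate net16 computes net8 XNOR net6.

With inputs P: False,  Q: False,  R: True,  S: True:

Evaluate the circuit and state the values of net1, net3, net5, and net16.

net1 = False  net3 = True  net5 = False  net16 = True

net1 = S NOR R = True NOR True = False
net3 = S XOR Q = True XOR False = True
net5 = P AND S = False AND True = False
net6 = R XNOR net1 = True XNOR False = False
net7 = R AND net6 = True AND False = False
net8 = net7 NOR S = False NOR True = False
net16 = net8 XNOR net6 = False XNOR False = True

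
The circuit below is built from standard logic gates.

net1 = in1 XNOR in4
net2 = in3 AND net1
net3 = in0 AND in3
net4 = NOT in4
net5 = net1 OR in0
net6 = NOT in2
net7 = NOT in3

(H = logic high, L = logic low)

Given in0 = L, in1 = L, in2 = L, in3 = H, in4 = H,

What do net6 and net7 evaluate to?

net6 = H  net7 = L

net6 = NOT in2 = NOT L = H
net7 = NOT in3 = NOT H = L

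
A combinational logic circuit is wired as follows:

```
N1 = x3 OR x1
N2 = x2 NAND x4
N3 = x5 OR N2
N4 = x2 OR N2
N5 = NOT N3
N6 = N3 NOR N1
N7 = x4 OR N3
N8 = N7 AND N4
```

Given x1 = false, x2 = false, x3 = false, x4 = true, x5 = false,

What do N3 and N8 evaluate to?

N3 = true, N8 = true

N2 = x2 NAND x4 = false NAND true = true
N3 = x5 OR N2 = false OR true = true
N4 = x2 OR N2 = false OR true = true
N7 = x4 OR N3 = true OR true = true
N8 = N7 AND N4 = true AND true = true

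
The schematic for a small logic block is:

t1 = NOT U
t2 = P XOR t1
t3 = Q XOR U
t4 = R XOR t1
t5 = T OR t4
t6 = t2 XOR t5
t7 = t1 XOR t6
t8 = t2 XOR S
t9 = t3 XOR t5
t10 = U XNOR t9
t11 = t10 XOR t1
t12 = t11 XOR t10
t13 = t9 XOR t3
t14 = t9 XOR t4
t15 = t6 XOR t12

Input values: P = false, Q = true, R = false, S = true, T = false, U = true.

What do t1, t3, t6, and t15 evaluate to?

t1 = false  t3 = false  t6 = false  t15 = false

t1 = NOT U = NOT true = false
t2 = P XOR t1 = false XOR false = false
t3 = Q XOR U = true XOR true = false
t4 = R XOR t1 = false XOR false = false
t5 = T OR t4 = false OR false = false
t6 = t2 XOR t5 = false XOR false = false
t9 = t3 XOR t5 = false XOR false = false
t10 = U XNOR t9 = true XNOR false = false
t11 = t10 XOR t1 = false XOR false = false
t12 = t11 XOR t10 = false XOR false = false
t15 = t6 XOR t12 = false XOR false = false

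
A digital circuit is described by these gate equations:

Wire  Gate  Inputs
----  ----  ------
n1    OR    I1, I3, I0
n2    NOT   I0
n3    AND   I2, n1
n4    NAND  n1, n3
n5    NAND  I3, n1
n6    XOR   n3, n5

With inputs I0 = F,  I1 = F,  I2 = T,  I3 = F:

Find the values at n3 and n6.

n1 = I1 OR I3 OR I0 = F OR F OR F = F
n3 = I2 AND n1 = T AND F = F
n5 = I3 NAND n1 = F NAND F = T
n6 = n3 XOR n5 = F XOR T = T

n3 = F, n6 = T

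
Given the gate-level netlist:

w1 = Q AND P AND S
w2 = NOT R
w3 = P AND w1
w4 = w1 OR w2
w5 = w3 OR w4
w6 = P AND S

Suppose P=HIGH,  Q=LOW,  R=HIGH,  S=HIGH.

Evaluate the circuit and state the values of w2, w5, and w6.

w1 = Q AND P AND S = LOW AND HIGH AND HIGH = LOW
w2 = NOT R = NOT HIGH = LOW
w3 = P AND w1 = HIGH AND LOW = LOW
w4 = w1 OR w2 = LOW OR LOW = LOW
w5 = w3 OR w4 = LOW OR LOW = LOW
w6 = P AND S = HIGH AND HIGH = HIGH

w2 = LOW  w5 = LOW  w6 = HIGH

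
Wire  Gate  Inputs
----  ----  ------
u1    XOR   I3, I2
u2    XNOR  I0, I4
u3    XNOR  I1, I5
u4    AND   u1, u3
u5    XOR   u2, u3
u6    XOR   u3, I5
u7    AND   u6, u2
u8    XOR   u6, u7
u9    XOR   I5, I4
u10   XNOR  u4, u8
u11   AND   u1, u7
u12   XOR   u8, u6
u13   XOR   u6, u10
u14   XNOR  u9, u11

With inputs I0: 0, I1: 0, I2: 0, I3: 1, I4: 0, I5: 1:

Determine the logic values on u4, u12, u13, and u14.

u1 = I3 XOR I2 = 1 XOR 0 = 1
u2 = I0 XNOR I4 = 0 XNOR 0 = 1
u3 = I1 XNOR I5 = 0 XNOR 1 = 0
u4 = u1 AND u3 = 1 AND 0 = 0
u6 = u3 XOR I5 = 0 XOR 1 = 1
u7 = u6 AND u2 = 1 AND 1 = 1
u8 = u6 XOR u7 = 1 XOR 1 = 0
u9 = I5 XOR I4 = 1 XOR 0 = 1
u10 = u4 XNOR u8 = 0 XNOR 0 = 1
u11 = u1 AND u7 = 1 AND 1 = 1
u12 = u8 XOR u6 = 0 XOR 1 = 1
u13 = u6 XOR u10 = 1 XOR 1 = 0
u14 = u9 XNOR u11 = 1 XNOR 1 = 1

u4 = 0, u12 = 1, u13 = 0, u14 = 1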